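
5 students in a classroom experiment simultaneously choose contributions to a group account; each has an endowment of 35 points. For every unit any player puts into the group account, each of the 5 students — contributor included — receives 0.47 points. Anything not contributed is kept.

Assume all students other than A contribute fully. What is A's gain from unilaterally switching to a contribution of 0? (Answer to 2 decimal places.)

Switching from a contribution of 35 to 0 lets A keep an extra 35 points, but lowers the group account by 35, which costs A their own share of that drop: 0.47 × 35 = 16.45.
Net gain = 35 − 16.45 = 18.55. The private return per contributed unit (0.47) is below 1, so free-riding is indeed the best response regardless of what the others do.

18.55 points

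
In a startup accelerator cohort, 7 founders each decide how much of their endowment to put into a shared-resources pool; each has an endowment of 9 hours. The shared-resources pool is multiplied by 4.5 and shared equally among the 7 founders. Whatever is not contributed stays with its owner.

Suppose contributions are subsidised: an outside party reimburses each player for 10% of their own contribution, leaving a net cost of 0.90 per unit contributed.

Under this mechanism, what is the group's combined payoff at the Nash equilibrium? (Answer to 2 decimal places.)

63.00 hours

The effective private return is (4.5/7) / 0.90 = 0.7143, which is still under 1, so the mechanism doesn't change anyone's dominant strategy: zero contribution.
At the Nash equilibrium no one contributes; group total payoff = 7 × 9 = 63.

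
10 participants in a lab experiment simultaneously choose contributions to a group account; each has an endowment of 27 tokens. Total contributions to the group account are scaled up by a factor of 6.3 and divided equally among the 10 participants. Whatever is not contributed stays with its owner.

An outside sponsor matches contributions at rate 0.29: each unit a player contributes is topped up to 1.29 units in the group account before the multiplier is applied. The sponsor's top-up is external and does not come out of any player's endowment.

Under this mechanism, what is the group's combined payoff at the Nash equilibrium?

Even with the mechanism, each unit contributed returns only 6.3 × 1.29 / 10 = 0.8127 per unit of net cost, so contributing nothing is still dominant.
At the Nash equilibrium no one contributes; group total payoff = 10 × 27 = 270.

270.00 tokens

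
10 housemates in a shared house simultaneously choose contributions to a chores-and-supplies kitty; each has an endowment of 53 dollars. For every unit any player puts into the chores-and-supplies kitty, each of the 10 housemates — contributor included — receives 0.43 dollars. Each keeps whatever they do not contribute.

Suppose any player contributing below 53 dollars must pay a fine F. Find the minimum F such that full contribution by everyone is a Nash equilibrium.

Given the others contribute fully, the best deviation is to contribute 0 (any partial contribution still incurs the fine and gives up units whose private return 0.43 is below 1).
Deviating from 53 to 0 saves 53 dollars but forfeits the deviator's share of the drop in the chores-and-supplies kitty: 0.43 × 53 = 22.79.
So the deviation gain is 53 − 22.79 = 30.21, and the fine must be at least 30.21 dollars to wipe it out.

30.21 dollars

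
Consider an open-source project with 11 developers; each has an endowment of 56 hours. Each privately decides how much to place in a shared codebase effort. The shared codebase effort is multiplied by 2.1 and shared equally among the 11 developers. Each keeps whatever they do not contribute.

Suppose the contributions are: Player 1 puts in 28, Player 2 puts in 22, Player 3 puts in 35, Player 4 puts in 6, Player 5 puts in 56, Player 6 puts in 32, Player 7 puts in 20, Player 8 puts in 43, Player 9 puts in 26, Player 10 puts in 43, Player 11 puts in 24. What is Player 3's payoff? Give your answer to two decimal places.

Total contributed: 28 + 22 + 35 + 6 + 56 + 32 + 20 + 43 + 26 + 43 + 24 = 335.
Each receives 2.1 × 335 / 11 = 63.95 from the shared codebase effort.
Player 3 keeps 56 − 35 = 21, so Player 3's payoff is 21 + 63.95 = 84.95.

84.95 hours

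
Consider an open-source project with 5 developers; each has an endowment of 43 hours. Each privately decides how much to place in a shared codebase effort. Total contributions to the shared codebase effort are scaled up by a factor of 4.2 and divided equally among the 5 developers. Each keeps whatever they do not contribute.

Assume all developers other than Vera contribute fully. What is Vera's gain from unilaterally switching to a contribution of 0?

Switching from a contribution of 43 to 0 lets Vera keep an extra 43 hours, but lowers the shared codebase effort by 43, which costs Vera their own share of that drop: 4.2/5 × 43 = 36.12.
Net gain = 43 − 36.12 = 6.88. The private return per contributed unit (0.8400) is below 1, so free-riding is indeed the best response regardless of what the others do.

6.88 hours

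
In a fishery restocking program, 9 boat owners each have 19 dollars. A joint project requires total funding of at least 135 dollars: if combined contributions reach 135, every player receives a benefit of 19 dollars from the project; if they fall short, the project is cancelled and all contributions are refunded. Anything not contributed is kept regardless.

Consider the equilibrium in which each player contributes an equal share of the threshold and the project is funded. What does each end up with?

Equal share of the threshold: 135/9 = 15.
At this profile no one gains by cutting their contribution: any cut drops the total below 135, the project is cancelled, contributions are refunded, and the deviator ends with 19, which is less than 19 − 15 + 19 = 23. Contributing more than 15 just wastes the excess. So contributing exactly 15 is a best response.
Each player's payoff: 19 − 15 + 19 = 23.

23 dollars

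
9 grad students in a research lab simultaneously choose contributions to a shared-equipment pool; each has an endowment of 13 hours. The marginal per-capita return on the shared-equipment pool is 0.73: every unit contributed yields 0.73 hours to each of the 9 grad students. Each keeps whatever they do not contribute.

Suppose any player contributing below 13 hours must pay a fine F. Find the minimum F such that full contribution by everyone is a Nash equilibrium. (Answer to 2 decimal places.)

3.51 hours

Given the others contribute fully, the best deviation is to contribute 0 (any partial contribution still incurs the fine and gives up units whose private return 0.73 is below 1).
Deviating from 13 to 0 saves 13 hours but forfeits the deviator's share of the drop in the shared-equipment pool: 0.73 × 13 = 9.49.
So the deviation gain is 13 − 9.49 = 3.51, and the fine must be at least 3.51 hours to wipe it out.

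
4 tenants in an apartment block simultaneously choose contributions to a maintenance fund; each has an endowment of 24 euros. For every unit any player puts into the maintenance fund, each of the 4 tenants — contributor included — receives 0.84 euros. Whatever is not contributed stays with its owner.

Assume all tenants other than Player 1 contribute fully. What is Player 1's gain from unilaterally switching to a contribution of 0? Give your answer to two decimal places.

Switching from a contribution of 24 to 0 lets Player 1 keep an extra 24 euros, but lowers the maintenance fund by 24, which costs Player 1 their own share of that drop: 0.84 × 24 = 20.16.
Net gain = 24 − 20.16 = 3.84. The private return per contributed unit (0.84) is below 1, so free-riding is indeed the best response regardless of what the others do.

3.84 euros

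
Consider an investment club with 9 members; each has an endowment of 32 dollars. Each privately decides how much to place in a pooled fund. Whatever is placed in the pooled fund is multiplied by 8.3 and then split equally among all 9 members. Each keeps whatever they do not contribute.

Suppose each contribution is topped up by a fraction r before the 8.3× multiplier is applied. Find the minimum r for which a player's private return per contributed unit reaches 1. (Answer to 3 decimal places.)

With matching at rate r, one contributed unit becomes (1 + r) in the pooled fund and returns 8.3 × (1 + r) / 9 to the contributor.
Setting this equal to 1: 1 + r = 9/8.3 = 1.0843.
So the minimum matching rate is r = 1.0843 − 1 = 0.084.

0.084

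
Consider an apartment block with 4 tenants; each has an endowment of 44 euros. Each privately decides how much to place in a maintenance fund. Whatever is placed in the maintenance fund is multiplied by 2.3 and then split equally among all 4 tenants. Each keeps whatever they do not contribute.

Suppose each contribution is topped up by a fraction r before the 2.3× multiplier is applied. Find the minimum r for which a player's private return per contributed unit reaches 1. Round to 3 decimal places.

With matching at rate r, one contributed unit becomes (1 + r) in the maintenance fund and returns 2.3 × (1 + r) / 4 to the contributor.
Setting this equal to 1: 1 + r = 4/2.3 = 1.7391.
So the minimum matching rate is r = 1.7391 − 1 = 0.739.

0.739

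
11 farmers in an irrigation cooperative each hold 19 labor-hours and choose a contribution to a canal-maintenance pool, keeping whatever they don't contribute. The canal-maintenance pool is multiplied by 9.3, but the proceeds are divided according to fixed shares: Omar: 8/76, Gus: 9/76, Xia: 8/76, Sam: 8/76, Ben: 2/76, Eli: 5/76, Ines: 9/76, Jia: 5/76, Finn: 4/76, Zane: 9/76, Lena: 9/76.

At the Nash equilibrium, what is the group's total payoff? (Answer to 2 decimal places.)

839.80 labor-hours

Each unit j contributes comes back to j as 9.3 × (j's share), so j prefers to contribute only if that share exceeds 1/9.3 = 0.1075; otherwise keeping the unit dominates.
The shares above 0.1075 belong to Gus, Ines, Zane and Lena, contributing 19 each; the remaining 7 contribute 0. Total contributed: 76.
The canal-maintenance pool pays out 9.3 × 76 = 706.80 in total (split across the unequal shares, but the aggregate is all that matters for the group sum).
The 7 free-riders keep 19 each, adding 133. Group total = 133 + 706.80 = 839.80.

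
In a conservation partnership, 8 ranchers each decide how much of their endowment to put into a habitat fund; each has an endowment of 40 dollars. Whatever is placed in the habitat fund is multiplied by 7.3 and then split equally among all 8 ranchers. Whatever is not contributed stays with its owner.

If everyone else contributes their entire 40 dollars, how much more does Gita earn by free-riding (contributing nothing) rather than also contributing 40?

3.50 dollars

Switching from a contribution of 40 to 0 lets Gita keep an extra 40 dollars, but lowers the habitat fund by 40, which costs Gita their own share of that drop: 7.3/8 × 40 = 36.50.
Net gain = 40 − 36.50 = 3.50. The private return per contributed unit (0.9125) is below 1, so free-riding is indeed the best response regardless of what the others do.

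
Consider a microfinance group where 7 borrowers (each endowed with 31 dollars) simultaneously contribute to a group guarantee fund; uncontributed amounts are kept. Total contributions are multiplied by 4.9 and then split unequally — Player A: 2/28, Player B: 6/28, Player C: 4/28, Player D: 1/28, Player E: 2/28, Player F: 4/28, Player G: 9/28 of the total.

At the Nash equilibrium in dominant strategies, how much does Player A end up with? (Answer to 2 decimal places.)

52.70 dollars

Each unit j contributes comes back to j as 4.9 × (j's share), so j prefers to contribute only if that share exceeds 1/4.9 = 0.2041; otherwise keeping the unit dominates.
Player B and Player G clear that bar, contributing 31 each; the remaining 5 contribute 0. Total contributed: 62.
Player A keeps 31 and receives 4.9 × 62 × 2/28 = 21.70 from the group guarantee fund, for a payoff of 52.70.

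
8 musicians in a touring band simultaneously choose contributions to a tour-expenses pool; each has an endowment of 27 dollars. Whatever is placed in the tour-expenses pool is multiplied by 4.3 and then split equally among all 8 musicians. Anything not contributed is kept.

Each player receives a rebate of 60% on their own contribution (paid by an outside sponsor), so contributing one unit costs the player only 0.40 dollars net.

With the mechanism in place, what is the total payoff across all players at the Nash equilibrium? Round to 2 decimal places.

The effective private return per unit is now (4.3/8) / 0.40 = 1.3438 > 1, so every player's dominant strategy flips to full contribution.
At the Nash equilibrium everyone contributes 27. Group total payoff = 8 × (27 × 0.60 + 4.3 × 27) = 1058.40.

1058.40 dollars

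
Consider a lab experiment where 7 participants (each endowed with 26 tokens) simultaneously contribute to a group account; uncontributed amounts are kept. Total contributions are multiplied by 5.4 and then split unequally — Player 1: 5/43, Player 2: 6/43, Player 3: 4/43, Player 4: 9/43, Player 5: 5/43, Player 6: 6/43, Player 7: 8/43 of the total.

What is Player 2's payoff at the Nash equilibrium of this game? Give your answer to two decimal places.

A player with share s gets back 5.4·s per unit contributed, so full contribution is dominant for anyone with s > 1/5.4 = 0.1852 and zero contribution is dominant for anyone below.
Player 4 and Player 7 clear that bar, contributing 26 each; the remaining 5 contribute 0. Total contributed: 52.
Player 2 keeps 26 and receives 5.4 × 52 × 6/43 = 39.18 from the group account, for a payoff of 65.18.

65.18 tokens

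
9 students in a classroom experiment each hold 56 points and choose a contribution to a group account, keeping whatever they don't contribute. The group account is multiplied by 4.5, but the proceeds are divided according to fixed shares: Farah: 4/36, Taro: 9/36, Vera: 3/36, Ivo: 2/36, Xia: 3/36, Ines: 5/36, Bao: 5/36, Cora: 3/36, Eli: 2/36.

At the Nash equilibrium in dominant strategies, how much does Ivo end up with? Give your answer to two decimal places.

Each unit j contributes comes back to j as 4.5 × (j's share), so j prefers to contribute only if that share exceeds 1/4.5 = 0.2222; otherwise keeping the unit dominates.
The only share above 0.2222 is Taro's 9/36, contributing 56; the remaining 8 contribute 0. Total contributed: 56.
Ivo keeps 56 and receives 4.5 × 56 × 2/36 = 14.00 from the group account, for a payoff of 70.00.

70.00 points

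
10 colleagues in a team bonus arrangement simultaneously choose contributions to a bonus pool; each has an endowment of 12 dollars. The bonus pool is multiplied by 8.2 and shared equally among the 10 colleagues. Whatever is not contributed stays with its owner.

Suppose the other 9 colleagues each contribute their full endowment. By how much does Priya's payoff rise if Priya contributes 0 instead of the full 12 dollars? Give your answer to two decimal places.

Switching from a contribution of 12 to 0 lets Priya keep an extra 12 dollars, but lowers the bonus pool by 12, which costs Priya their own share of that drop: 8.2/10 × 12 = 9.84.
Net gain = 12 − 9.84 = 2.16. The private return per contributed unit (0.8200) is below 1, so free-riding is indeed the best response regardless of what the others do.

2.16 dollars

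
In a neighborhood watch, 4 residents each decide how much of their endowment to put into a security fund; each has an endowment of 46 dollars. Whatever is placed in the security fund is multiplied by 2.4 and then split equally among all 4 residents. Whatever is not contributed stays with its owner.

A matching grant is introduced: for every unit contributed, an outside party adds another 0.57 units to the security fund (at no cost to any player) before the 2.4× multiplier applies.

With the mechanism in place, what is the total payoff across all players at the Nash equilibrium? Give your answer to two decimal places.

184.00 dollars

The effective private return is 2.4 × 1.57 / 4 = 0.9420, which is still under 1, so the mechanism doesn't change anyone's dominant strategy: zero contribution.
At the Nash equilibrium no one contributes; group total payoff = 4 × 46 = 184.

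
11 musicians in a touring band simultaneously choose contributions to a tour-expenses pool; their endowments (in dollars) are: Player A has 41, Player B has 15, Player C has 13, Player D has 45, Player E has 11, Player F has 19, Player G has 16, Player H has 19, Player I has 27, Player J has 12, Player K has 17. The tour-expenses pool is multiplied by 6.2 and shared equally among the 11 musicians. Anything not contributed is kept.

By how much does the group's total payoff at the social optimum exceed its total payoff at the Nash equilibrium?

1222.00 dollars

The private return per contributed unit is 6.2/11 = 0.5636 < 1 for every player regardless of endowment, so the Nash equilibrium is zero contribution and the group total is Σ E_j = 41 + 15 + 13 + 45 + 11 + 19 + 16 + 19 + 27 + 12 + 17 = 235.
Each contributed unit returns 6.200 to the group, so the social optimum is full contribution by everyone: group total = 6.200 × 235 = 1457.00.
Efficiency loss = (6.200 − 1) × 235 = 1222.00.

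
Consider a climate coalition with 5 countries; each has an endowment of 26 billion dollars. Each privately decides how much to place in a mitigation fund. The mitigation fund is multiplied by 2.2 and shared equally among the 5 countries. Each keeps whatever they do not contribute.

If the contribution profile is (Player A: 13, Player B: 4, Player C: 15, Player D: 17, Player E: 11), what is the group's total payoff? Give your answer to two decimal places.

202.00 billion dollars

Total contributed: 13 + 4 + 15 + 17 + 11 = 60; total kept: 5 × 26 − 60 = 70.
The mitigation fund pays out 2.2 × 60 = 132.00 in aggregate.
Group total = 70 + 132.00 = 202.00.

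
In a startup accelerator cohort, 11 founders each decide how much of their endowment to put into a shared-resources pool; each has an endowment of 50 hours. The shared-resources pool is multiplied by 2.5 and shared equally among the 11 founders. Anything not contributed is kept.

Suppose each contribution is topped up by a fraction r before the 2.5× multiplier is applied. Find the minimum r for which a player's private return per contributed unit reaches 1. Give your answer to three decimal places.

3.400

With matching at rate r, one contributed unit becomes (1 + r) in the shared-resources pool and returns 2.5 × (1 + r) / 11 to the contributor.
Setting this equal to 1: 1 + r = 11/2.5 = 4.4000.
So the minimum matching rate is r = 4.4000 − 1 = 3.400.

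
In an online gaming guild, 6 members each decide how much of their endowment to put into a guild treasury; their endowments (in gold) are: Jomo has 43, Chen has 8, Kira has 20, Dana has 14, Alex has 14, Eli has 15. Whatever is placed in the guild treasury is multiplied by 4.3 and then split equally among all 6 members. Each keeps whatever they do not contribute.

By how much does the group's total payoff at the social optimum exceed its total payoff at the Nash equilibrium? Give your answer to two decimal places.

The private return per contributed unit is 4.3/6 = 0.7167 < 1 for every player regardless of endowment, so the Nash equilibrium is zero contribution and the group total is Σ E_j = 43 + 8 + 20 + 14 + 14 + 15 = 114.
Each contributed unit returns 4.300 to the group, so the social optimum is full contribution by everyone: group total = 4.300 × 114 = 490.20.
Efficiency loss = (4.300 − 1) × 114 = 376.20.

376.20 gold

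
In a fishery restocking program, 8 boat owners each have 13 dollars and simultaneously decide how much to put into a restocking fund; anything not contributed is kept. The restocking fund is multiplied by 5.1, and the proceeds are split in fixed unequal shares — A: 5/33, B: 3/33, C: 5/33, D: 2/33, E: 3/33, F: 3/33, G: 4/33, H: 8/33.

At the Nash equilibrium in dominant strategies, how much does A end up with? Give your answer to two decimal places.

23.05 dollars

A player with share s gets back 5.1·s per unit contributed, so full contribution is dominant for anyone with s > 1/5.1 = 0.1961 and zero contribution is dominant for anyone below.
The only share above 0.1961 is H's 8/33, contributing 13; the remaining 7 contribute 0. Total contributed: 13.
A keeps 13 and receives 5.1 × 13 × 5/33 = 10.05 from the restocking fund, for a payoff of 23.05.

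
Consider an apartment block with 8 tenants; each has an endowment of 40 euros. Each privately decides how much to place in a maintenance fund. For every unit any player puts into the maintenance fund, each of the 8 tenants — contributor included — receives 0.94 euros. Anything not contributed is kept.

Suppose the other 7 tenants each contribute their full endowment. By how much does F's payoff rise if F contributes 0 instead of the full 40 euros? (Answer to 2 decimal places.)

2.40 euros

Switching from a contribution of 40 to 0 lets F keep an extra 40 euros, but lowers the maintenance fund by 40, which costs F their own share of that drop: 0.94 × 40 = 37.60.
Net gain = 40 − 37.60 = 2.40. The private return per contributed unit (0.94) is below 1, so free-riding is indeed the best response regardless of what the others do.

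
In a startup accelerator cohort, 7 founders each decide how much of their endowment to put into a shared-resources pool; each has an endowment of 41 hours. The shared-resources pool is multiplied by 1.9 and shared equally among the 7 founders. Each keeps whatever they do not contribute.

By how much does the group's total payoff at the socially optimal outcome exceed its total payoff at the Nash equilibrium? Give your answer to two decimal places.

Each contributed unit returns 1.9/7 = 0.2714 to its contributor — below 1 — so contributing 0 is dominant for every player. At the Nash equilibrium everyone keeps their 41, and the group total is 7 × 41 = 287.
Each contributed unit returns 1.900 to the group as a whole (0.2714 to each of 7 players), which exceeds 1, so the social optimum is full contribution: group total = 1.900 × 287 = 545.30.
Efficiency loss = 545.30 − 287 = 258.30.

258.30 hours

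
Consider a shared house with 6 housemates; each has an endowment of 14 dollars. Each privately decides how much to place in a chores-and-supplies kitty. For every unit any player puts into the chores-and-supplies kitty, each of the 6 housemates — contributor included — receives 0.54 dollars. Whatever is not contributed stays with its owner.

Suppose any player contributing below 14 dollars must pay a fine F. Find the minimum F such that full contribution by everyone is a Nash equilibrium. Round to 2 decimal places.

Given the others contribute fully, the best deviation is to contribute 0 (any partial contribution still incurs the fine and gives up units whose private return 0.54 is below 1).
Deviating from 14 to 0 saves 14 dollars but forfeits the deviator's share of the drop in the chores-and-supplies kitty: 0.54 × 14 = 7.56.
So the deviation gain is 14 − 7.56 = 6.44, and the fine must be at least 6.44 dollars to wipe it out.

6.44 dollars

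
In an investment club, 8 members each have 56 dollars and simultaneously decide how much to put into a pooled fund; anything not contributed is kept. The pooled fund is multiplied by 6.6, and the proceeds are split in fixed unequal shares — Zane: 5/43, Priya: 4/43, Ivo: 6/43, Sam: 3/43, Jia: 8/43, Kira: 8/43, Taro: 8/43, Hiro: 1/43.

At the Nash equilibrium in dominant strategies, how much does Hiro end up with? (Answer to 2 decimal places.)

81.79 dollars

For player j, contributing a unit is worthwhile iff 6.6 × (j's share) ≥ 1, i.e. iff j's share is at least 0.1515.
The shares above 0.1515 belong to Jia, Kira and Taro, contributing 56 each; the remaining 5 contribute 0. Total contributed: 168.
Hiro keeps 56 and receives 6.6 × 168 × 1/43 = 25.79 from the pooled fund, for a payoff of 81.79.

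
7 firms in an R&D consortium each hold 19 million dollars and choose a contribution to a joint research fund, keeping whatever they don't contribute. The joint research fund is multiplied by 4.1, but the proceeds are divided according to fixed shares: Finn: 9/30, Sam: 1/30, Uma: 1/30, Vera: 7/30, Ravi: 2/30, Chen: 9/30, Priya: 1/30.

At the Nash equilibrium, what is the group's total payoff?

250.80 million dollars

Player j's private return per contributed unit is 4.1 × (j's share). Contributing is weakly dominant for j when that share is at least 1/4.1 = 0.2439, and contributing 0 is dominant otherwise.
Finn and Chen clear that bar, contributing 19 each; the remaining 5 contribute 0. Total contributed: 38.
The joint research fund pays out 4.1 × 38 = 155.80 in total (split across the unequal shares, but the aggregate is all that matters for the group sum).
The 5 free-riders keep 19 each, adding 95. Group total = 95 + 155.80 = 250.80.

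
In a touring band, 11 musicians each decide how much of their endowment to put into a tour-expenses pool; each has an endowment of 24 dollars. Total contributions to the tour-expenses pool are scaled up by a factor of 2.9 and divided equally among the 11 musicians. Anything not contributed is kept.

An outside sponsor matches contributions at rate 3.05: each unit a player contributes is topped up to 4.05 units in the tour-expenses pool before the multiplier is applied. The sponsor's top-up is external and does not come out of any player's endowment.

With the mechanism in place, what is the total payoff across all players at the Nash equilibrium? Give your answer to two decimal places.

With the mechanism, a contributed unit returns 2.9 × 4.05 / 11 = 1.0677 per unit of net cost to the contributor — now above 1 — so contributing fully is weakly dominant for every player.
So the Nash equilibrium is full contribution by all 11; the group earns 2.9 × 4.05 × 264 = 3100.68.

3100.68 dollars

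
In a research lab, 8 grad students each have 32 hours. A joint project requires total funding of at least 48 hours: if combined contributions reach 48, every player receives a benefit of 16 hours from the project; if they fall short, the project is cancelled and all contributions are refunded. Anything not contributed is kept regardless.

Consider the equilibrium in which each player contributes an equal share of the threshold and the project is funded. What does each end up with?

42 hours

Equal share of the threshold: 48/8 = 6.
At this profile no one gains by cutting their contribution: any cut drops the total below 48, the project is cancelled, contributions are refunded, and the deviator ends with 32, which is less than 32 − 6 + 16 = 42. Contributing more than 6 just wastes the excess. So contributing exactly 6 is a best response.
Each player's payoff: 32 − 6 + 16 = 42.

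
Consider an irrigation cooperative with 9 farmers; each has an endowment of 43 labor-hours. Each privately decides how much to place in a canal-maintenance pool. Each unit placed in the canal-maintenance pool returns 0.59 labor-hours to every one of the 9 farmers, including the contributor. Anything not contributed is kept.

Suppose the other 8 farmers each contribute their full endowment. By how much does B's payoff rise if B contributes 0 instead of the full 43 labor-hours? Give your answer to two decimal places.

17.63 labor-hours

Switching from a contribution of 43 to 0 lets B keep an extra 43 labor-hours, but lowers the canal-maintenance pool by 43, which costs B their own share of that drop: 0.59 × 43 = 25.37.
Net gain = 43 − 25.37 = 17.63. The private return per contributed unit (0.59) is below 1, so free-riding is indeed the best response regardless of what the others do.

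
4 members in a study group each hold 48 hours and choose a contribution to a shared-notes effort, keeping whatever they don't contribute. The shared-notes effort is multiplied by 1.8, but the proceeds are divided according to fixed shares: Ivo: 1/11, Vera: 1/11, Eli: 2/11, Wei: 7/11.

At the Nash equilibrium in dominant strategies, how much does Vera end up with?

55.85 hours

A player with share s gets back 1.8·s per unit contributed, so full contribution is dominant for anyone with s > 1/1.8 = 0.5556 and zero contribution is dominant for anyone below.
Only Wei (7/11) clears that bar, contributing 48; the remaining 3 contribute 0. Total contributed: 48.
Vera keeps 48 and receives 1.8 × 48 × 1/11 = 7.85 from the shared-notes effort, for a payoff of 55.85.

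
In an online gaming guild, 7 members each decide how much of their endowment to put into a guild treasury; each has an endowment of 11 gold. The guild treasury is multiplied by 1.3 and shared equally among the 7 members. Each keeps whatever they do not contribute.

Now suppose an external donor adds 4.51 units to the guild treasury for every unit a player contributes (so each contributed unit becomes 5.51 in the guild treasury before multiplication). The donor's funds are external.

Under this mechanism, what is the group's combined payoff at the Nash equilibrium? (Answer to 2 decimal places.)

551.55 gold

The effective private return per unit is now 1.3 × 5.51 / 7 = 1.0233 > 1, so every player's dominant strategy flips to full contribution.
So the Nash equilibrium is full contribution by all 7; the group earns 1.3 × 5.51 × 77 = 551.55.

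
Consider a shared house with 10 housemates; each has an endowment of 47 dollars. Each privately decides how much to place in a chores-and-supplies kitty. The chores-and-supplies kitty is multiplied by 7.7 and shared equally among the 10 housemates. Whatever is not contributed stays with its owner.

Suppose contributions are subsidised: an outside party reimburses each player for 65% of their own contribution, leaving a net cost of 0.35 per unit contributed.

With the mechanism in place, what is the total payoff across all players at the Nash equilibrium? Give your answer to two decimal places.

3924.50 dollars

With the mechanism, a contributed unit returns (7.7/10) / 0.35 = 2.2000 per unit of net cost to the contributor — now above 1 — so contributing fully is weakly dominant for every player.
At the Nash equilibrium everyone contributes 47. Group total payoff = 10 × (47 × 0.65 + 7.7 × 47) = 3924.50.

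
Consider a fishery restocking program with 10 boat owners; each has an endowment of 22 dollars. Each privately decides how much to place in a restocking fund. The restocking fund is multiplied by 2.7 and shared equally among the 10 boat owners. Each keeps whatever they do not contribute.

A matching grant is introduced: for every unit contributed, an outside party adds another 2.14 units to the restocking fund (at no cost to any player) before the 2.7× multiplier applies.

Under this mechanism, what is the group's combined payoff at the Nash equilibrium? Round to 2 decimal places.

220.00 dollars

With the mechanism, a contributed unit returns 2.7 × 3.14 / 10 = 0.8478 per unit of net cost — still below 1 — so contributing 0 remains dominant for every player.
At the Nash equilibrium no one contributes; group total payoff = 10 × 22 = 220.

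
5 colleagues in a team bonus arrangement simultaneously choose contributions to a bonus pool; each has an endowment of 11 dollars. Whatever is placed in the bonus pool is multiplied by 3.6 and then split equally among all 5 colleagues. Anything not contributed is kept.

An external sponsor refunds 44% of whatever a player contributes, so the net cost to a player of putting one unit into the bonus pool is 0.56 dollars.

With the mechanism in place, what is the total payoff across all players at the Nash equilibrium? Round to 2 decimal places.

With the mechanism, a contributed unit returns (3.6/5) / 0.56 = 1.2857 per unit of net cost to the contributor — now above 1 — so contributing fully is weakly dominant for every player.
At the Nash equilibrium everyone contributes 11. Group total payoff = 5 × (11 × 0.44 + 3.6 × 11) = 222.20.

222.20 dollars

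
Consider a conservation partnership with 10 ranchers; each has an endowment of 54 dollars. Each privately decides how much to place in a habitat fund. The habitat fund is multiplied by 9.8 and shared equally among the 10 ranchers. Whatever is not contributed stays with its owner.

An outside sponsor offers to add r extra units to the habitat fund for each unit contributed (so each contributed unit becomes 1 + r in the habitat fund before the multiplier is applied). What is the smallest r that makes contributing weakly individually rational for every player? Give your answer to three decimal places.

With matching at rate r, one contributed unit becomes (1 + r) in the habitat fund and returns 9.8 × (1 + r) / 10 to the contributor.
Setting this equal to 1: 1 + r = 10/9.8 = 1.0204.
So the minimum matching rate is r = 1.0204 − 1 = 0.020.

0.020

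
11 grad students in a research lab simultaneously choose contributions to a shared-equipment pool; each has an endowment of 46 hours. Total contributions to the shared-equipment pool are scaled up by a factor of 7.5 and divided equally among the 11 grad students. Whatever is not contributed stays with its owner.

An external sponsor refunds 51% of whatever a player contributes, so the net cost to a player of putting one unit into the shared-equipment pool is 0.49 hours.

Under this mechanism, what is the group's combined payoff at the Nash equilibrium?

Under the mechanism each unit contributed yields (7.5/11) / 0.49 = 1.3915 back to its contributor per unit of net cost, which exceeds 1, making full contribution the dominant choice for everyone.
At the Nash equilibrium everyone contributes 46. Group total payoff = 11 × (46 × 0.51 + 7.5 × 46) = 4053.06.

4053.06 hours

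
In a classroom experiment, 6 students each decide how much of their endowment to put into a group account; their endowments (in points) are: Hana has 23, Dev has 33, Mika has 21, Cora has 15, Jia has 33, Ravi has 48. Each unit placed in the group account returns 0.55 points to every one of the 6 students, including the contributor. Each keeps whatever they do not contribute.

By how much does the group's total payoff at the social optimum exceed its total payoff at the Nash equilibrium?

397.90 points

The private return per contributed unit is 0.55 < 1 for everyone, so the Nash equilibrium is zero contribution and the group total is Σ E_j = 23 + 33 + 21 + 15 + 33 + 48 = 173.
Each contributed unit returns 3.300 to the group, so the social optimum is full contribution by everyone: group total = 3.300 × 173 = 570.90.
Efficiency loss = (3.300 − 1) × 173 = 397.90.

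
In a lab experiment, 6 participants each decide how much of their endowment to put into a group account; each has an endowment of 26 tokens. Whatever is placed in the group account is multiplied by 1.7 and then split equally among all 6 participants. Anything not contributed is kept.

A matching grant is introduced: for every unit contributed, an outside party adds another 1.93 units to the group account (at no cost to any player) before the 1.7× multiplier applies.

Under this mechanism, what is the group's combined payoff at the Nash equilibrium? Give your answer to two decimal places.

Even with the mechanism, each unit contributed returns only 1.7 × 2.93 / 6 = 0.8302 per unit of net cost, so contributing nothing is still dominant.
At the Nash equilibrium no one contributes; group total payoff = 6 × 26 = 156.

156.00 tokens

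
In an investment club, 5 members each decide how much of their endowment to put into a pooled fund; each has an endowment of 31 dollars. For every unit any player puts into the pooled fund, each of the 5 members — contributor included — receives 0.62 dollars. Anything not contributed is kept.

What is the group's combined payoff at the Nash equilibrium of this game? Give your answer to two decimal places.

The private return per contributed unit is 0.62 < 1, so contributing 0 is dominant for every player. At the Nash equilibrium everyone keeps their 31, and the group total is 5 × 31 = 155.

155.00 dollars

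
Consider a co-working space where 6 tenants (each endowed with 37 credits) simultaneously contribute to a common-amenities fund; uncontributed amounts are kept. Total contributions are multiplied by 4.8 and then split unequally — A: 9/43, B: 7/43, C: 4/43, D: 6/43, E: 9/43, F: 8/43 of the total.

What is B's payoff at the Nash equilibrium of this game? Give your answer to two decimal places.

94.82 credits

For player j, contributing a unit is worthwhile iff 4.8 × (j's share) ≥ 1, i.e. iff j's share is at least 0.2083.
The shares above 0.2083 belong to A and E, contributing 37 each; the remaining 4 contribute 0. Total contributed: 74.
B keeps 37 and receives 4.8 × 74 × 7/43 = 57.82 from the common-amenities fund, for a payoff of 94.82.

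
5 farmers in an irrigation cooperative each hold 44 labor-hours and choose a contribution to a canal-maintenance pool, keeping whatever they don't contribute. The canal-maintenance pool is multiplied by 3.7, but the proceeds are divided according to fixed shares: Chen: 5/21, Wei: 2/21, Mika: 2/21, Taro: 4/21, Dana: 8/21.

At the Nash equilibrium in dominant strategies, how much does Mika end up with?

59.50 labor-hours

Player j's private return per contributed unit is 3.7 × (j's share). Contributing is weakly dominant for j when that share is at least 1/3.7 = 0.2703, and contributing 0 is dominant otherwise.
Only Dana (8/21) clears that bar, contributing 44; the remaining 4 contribute 0. Total contributed: 44.
Mika keeps 44 and receives 3.7 × 44 × 2/21 = 15.50 from the canal-maintenance pool, for a payoff of 59.50.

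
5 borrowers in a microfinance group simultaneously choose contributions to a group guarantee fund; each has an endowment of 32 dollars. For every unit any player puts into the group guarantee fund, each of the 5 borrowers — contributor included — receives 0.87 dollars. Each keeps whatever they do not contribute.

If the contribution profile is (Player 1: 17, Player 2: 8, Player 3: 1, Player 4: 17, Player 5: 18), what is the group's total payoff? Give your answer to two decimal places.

Total contributed: 17 + 8 + 1 + 17 + 18 = 61; total kept: 5 × 32 − 61 = 99.
The group guarantee fund pays out 0.87 × 5 × 61 = 265.35 in aggregate.
Group total = 99 + 265.35 = 364.35.

364.35 dollars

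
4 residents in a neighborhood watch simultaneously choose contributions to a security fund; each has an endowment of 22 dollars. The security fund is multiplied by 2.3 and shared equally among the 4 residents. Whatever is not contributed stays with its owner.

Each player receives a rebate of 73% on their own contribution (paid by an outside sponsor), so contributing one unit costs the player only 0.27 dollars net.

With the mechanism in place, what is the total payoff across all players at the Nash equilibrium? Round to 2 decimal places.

The effective private return per unit is now (2.3/4) / 0.27 = 2.1296 > 1, so every player's dominant strategy flips to full contribution.
So the Nash equilibrium is full contribution by all 4; the group earns 4 × (22 × 0.73 + 2.3 × 22) = 266.64.

266.64 dollars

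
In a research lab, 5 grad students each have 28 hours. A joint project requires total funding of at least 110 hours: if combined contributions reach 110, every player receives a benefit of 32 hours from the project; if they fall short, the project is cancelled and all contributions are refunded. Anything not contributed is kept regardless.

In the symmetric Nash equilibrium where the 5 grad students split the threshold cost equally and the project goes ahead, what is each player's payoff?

Equal share of the threshold: 110/5 = 22.
At this profile no one gains by cutting their contribution: any cut drops the total below 110, the project is cancelled, contributions are refunded, and the deviator ends with 28, which is less than 28 − 22 + 32 = 38. Contributing more than 22 just wastes the excess. So contributing exactly 22 is a best response.
Each player's payoff: 28 − 22 + 32 = 38.

38 hours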